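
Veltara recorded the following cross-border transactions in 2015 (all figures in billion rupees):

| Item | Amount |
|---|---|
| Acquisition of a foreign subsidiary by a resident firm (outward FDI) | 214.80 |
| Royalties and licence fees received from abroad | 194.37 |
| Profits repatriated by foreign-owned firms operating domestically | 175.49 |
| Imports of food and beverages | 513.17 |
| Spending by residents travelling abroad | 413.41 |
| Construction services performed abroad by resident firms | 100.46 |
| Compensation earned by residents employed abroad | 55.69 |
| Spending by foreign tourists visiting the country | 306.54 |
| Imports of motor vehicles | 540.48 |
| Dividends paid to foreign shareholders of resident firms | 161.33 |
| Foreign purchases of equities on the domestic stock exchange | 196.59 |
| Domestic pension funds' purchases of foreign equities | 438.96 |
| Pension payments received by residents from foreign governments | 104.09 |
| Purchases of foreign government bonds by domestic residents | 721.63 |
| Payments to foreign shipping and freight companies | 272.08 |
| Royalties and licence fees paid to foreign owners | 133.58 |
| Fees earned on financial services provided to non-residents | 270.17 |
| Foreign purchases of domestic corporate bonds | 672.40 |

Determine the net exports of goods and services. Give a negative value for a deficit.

Goods: -513.17 - 540.48 = -1053.65
Services: -413.41 + 270.17 + 306.54 + 194.37 + 100.46 - 133.58 - 272.08 = 52.47
Trade balance = -1053.65 + 52.47 = -1001.18
(Excluded from the trade balance — financial account: acquisition of a foreign subsidiary by a resident firm (outward FDI) 214.80, foreign purchases of equities on the domestic stock exchange 196.59, domestic pension funds' purchases of foreign equities 438.96, purchases of foreign government bonds by domestic residents 721.63, foreign purchases of domestic corporate bonds 672.40; primary income: profits repatriated by foreign-owned firms operating domestically 175.49, compensation earned by residents employed abroad 55.69, dividends paid to foreign shareholders of resident firms 161.33; secondary income: pension payments received by residents from foreign governments 104.09.)

-1001.18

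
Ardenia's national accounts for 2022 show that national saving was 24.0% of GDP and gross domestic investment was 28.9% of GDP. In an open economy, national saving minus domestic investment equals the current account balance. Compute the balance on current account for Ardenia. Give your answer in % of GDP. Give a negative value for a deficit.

CA = S - I = 24.0 - 28.9 = -4.9

-4.9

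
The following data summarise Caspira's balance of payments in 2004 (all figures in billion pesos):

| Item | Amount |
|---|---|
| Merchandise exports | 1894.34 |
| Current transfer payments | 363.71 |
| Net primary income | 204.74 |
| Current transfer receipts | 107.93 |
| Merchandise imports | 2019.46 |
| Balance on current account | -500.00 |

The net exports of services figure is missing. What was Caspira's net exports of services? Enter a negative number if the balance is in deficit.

Current account = goods balance + services balance + net primary income + net secondary income
Sum of the known components = -176.16
Net exports of services = CA - (known components) = -500.00 - (-176.16) = -323.84

-323.84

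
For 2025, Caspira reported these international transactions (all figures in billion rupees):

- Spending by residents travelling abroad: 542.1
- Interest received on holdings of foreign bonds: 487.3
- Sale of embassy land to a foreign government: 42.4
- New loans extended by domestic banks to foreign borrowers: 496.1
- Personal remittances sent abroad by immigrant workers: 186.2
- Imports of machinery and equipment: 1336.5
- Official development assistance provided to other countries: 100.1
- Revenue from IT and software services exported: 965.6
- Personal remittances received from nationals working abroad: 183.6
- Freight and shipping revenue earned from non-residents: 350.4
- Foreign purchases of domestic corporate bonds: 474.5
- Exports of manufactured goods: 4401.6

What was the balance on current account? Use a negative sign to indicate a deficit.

Goods: 4401.6 - 1336.5 = 3065.1
Services: 350.4 + 965.6 - 542.1 = 773.9
Primary income: 487.3
Secondary income: -100.1 - 186.2 + 183.6 = -102.7
Current account = 3065.1 + 773.9 + 487.3 + (-102.7) = 4223.6
(Excluded from the current account — capital account: sale of embassy land to a foreign government 42.4; financial account: new loans extended by domestic banks to foreign borrowers 496.1, foreign purchases of domestic corporate bonds 474.5.)

4223.6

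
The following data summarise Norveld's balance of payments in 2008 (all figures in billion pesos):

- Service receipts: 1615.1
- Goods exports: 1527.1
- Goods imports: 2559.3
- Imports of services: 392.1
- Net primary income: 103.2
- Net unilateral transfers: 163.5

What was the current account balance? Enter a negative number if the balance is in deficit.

457.5

Goods balance = 1527.1 - 2559.3 = -1032.2
Services balance = 1615.1 - 392.1 = 1223.0
Trade balance (goods + services) = -1032.2 + 1223.0 = 190.8
Net primary income = 103.2
Net secondary income = 163.5
Current account = 190.8 + 103.2 + 163.5 = 457.5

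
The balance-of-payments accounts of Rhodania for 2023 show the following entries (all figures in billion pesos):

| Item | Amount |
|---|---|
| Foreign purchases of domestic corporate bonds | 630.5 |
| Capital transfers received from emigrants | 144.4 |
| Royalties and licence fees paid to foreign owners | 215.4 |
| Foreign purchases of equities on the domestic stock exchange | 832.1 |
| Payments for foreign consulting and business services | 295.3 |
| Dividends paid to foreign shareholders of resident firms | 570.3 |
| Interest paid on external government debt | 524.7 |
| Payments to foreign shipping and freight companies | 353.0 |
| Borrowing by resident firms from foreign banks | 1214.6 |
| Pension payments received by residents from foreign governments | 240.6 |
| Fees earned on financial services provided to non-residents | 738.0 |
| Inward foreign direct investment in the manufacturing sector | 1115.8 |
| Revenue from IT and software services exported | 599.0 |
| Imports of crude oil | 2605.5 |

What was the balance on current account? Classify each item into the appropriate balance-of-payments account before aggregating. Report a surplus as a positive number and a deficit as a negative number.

-2986.6

Goods: -2605.5
Services: 599.0 - 215.4 - 353.0 + 738.0 - 295.3 = 473.3
Primary income: -524.7 - 570.3 = -1095.0
Secondary income: 240.6
Current account = (-2605.5) + 473.3 + (-1095.0) + 240.6 = -2986.6
(Excluded from the current account — financial account: foreign purchases of domestic corporate bonds 630.5, foreign purchases of equities on the domestic stock exchange 832.1, borrowing by resident firms from foreign banks 1214.6, inward foreign direct investment in the manufacturing sector 1115.8; capital account: capital transfers received from emigrants 144.4.)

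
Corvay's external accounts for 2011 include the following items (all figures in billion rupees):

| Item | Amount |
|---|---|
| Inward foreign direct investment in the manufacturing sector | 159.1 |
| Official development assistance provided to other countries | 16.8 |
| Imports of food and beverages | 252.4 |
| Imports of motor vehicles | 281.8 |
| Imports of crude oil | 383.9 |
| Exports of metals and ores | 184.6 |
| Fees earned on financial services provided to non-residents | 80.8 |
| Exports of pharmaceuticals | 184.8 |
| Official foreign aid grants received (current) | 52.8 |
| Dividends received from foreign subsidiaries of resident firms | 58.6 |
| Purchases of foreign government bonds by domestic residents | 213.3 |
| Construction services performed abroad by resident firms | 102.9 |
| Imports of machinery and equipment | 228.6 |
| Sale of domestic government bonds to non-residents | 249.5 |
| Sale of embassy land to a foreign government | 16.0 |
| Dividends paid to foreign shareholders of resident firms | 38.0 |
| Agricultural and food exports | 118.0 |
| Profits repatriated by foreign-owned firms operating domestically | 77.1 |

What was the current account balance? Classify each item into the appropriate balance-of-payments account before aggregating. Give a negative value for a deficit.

Goods: -281.8 - 228.6 + 184.6 - 383.9 + 118.0 + 184.8 - 252.4 = -659.3
Services: 102.9 + 80.8 = 183.7
Primary income: 58.6 - 38.0 - 77.1 = -56.5
Secondary income: -16.8 + 52.8 = 36.0
Current account = (-659.3) + 183.7 + (-56.5) + 36.0 = -496.1
(Excluded from the current account — financial account: inward foreign direct investment in the manufacturing sector 159.1, purchases of foreign government bonds by domestic residents 213.3, sale of domestic government bonds to non-residents 249.5; capital account: sale of embassy land to a foreign government 16.0.)

-496.1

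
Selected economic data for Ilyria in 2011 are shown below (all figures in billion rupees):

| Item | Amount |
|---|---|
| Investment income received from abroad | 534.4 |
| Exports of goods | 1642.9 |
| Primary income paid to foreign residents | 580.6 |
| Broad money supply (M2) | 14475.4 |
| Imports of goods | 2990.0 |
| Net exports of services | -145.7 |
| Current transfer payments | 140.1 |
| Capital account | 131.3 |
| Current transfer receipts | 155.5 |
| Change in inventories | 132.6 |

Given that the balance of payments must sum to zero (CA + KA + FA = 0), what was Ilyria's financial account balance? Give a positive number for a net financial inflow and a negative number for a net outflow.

Goods balance = 1642.9 - 2990.0 = -1347.1
Services balance = -145.7
Trade balance (goods + services) = -1347.1 + (-145.7) = -1492.8
Net primary income = 534.4 - 580.6 = -46.2
Net secondary income = 155.5 - 140.1 = 15.4
Current account = -1492.8 + (-46.2) + 15.4 = -1523.6
Financial account = -(-1523.6 + 131.3) = 1392.3

1392.3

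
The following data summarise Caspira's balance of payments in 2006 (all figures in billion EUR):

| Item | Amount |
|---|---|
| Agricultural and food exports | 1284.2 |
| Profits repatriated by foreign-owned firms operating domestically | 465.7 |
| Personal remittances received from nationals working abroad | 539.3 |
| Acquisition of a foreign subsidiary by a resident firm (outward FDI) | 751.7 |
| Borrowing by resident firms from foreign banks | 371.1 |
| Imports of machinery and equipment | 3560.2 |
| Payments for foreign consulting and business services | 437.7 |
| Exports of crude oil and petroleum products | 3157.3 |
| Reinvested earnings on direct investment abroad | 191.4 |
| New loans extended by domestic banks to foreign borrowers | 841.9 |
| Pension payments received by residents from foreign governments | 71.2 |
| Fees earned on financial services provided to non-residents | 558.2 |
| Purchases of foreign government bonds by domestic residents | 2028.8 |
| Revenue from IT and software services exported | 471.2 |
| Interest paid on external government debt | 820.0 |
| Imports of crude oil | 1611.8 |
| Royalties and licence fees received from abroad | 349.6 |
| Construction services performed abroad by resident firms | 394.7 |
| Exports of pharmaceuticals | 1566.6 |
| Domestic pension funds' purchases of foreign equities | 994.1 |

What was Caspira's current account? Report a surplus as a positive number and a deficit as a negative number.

1688.3

Goods: -1611.8 - 3560.2 + 1284.2 + 3157.3 + 1566.6 = 836.1
Services: 471.2 - 437.7 + 394.7 + 558.2 + 349.6 = 1336.0
Primary income: -820.0 + 191.4 - 465.7 = -1094.3
Secondary income: 71.2 + 539.3 = 610.5
Current account = 836.1 + 1336.0 + (-1094.3) + 610.5 = 1688.3
(Excluded from the current account — financial account: acquisition of a foreign subsidiary by a resident firm (outward FDI) 751.7, borrowing by resident firms from foreign banks 371.1, new loans extended by domestic banks to foreign borrowers 841.9, purchases of foreign government bonds by domestic residents 2028.8, domestic pension funds' purchases of foreign equities 994.1.)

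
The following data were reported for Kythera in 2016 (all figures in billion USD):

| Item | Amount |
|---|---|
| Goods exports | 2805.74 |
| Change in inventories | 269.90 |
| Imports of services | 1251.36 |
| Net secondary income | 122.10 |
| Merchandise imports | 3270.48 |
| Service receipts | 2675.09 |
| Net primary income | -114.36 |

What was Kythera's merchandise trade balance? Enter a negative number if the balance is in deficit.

Goods balance = 2805.74 - 3270.48 = -464.74

-464.74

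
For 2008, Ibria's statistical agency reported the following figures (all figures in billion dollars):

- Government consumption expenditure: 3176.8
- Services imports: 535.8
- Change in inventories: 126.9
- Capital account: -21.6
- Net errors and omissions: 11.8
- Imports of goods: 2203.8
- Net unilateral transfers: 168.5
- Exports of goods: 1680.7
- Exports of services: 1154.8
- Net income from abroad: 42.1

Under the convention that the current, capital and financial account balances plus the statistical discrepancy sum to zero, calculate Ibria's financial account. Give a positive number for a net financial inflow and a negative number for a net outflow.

-296.7

Goods balance = 1680.7 - 2203.8 = -523.1
Services balance = 1154.8 - 535.8 = 619.0
Trade balance (goods + services) = -523.1 + 619.0 = 95.9
Net primary income = 42.1
Net secondary income = 168.5
Current account = 95.9 + 42.1 + 168.5 = 306.5
Financial account = -(306.5 + (-21.6) + 11.8) = -296.7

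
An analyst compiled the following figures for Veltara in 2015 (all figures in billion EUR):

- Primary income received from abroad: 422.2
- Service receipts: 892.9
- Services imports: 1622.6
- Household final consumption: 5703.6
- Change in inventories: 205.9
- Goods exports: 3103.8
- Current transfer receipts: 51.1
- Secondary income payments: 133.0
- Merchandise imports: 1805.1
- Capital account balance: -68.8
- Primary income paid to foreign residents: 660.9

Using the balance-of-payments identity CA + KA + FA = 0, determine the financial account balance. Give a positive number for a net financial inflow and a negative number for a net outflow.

-179.6

Goods balance = 3103.8 - 1805.1 = 1298.7
Services balance = 892.9 - 1622.6 = -729.7
Trade balance (goods + services) = 1298.7 + (-729.7) = 569.0
Net primary income = 422.2 - 660.9 = -238.7
Net secondary income = 51.1 - 133.0 = -81.9
Current account = 569.0 + (-238.7) + (-81.9) = 248.4
Financial account = -(248.4 + (-68.8)) = -179.6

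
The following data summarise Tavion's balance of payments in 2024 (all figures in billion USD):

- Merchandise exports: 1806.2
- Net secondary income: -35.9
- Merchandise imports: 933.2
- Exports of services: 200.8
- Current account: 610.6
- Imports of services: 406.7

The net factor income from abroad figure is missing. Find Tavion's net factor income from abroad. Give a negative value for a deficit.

-20.6

Current account = goods balance + services balance + net primary income + net secondary income
Sum of the known components = 631.2
Net factor income from abroad = CA - (known components) = 610.6 - 631.2 = -20.6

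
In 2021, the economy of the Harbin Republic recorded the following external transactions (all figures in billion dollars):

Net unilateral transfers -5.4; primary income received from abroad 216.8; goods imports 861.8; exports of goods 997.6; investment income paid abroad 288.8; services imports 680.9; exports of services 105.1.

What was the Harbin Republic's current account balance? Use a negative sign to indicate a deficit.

Goods balance = 997.6 - 861.8 = 135.8
Services balance = 105.1 - 680.9 = -575.8
Trade balance (goods + services) = 135.8 + (-575.8) = -440.0
Net primary income = 216.8 - 288.8 = -72.0
Net secondary income = -5.4
Current account = -440.0 + (-72.0) + (-5.4) = -517.4

-517.4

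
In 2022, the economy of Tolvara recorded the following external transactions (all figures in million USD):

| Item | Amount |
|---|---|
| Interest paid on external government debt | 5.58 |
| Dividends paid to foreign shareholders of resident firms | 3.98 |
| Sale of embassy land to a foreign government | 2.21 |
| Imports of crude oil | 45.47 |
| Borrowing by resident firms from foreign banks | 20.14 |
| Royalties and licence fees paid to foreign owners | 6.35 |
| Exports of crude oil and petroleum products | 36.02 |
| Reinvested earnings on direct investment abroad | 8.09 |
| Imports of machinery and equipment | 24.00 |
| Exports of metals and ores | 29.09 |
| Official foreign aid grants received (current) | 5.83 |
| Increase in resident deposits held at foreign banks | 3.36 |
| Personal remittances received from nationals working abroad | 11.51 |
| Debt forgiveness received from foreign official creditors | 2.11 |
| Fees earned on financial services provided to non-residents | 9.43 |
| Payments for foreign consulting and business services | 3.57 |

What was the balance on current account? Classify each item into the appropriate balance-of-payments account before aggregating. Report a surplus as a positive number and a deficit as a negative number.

Goods: -45.47 + 29.09 + 36.02 - 24.00 = -4.36
Services: -3.57 + 9.43 - 6.35 = -0.49
Primary income: 8.09 - 5.58 - 3.98 = -1.47
Secondary income: 5.83 + 11.51 = 17.34
Current account = (-4.36) + (-0.49) + (-1.47) + 17.34 = 11.02
(Excluded from the current account — capital account: sale of embassy land to a foreign government 2.21, debt forgiveness received from foreign official creditors 2.11; financial account: borrowing by resident firms from foreign banks 20.14, increase in resident deposits held at foreign banks 3.36.)

11.02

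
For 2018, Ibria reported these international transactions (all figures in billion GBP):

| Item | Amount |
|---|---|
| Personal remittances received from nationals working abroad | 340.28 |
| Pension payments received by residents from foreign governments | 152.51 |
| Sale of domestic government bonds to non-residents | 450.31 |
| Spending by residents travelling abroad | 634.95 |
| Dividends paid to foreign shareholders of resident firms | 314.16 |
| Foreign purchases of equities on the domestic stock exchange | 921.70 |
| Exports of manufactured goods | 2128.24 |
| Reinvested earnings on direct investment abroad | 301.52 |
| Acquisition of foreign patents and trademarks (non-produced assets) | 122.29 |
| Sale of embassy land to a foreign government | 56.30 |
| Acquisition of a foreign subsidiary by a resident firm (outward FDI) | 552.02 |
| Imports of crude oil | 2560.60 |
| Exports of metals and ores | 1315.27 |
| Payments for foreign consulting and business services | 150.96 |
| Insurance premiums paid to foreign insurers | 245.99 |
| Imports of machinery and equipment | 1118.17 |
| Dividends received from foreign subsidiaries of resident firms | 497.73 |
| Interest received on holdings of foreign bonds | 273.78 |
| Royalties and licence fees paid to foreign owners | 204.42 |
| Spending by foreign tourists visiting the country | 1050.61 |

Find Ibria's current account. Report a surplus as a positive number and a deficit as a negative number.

830.69

Goods: 2128.24 - 2560.60 - 1118.17 + 1315.27 = -235.26
Services: -204.42 - 150.96 - 634.95 + 1050.61 - 245.99 = -185.71
Primary income: -314.16 + 301.52 + 273.78 + 497.73 = 758.87
Secondary income: 152.51 + 340.28 = 492.79
Current account = (-235.26) + (-185.71) + 758.87 + 492.79 = 830.69
(Excluded from the current account — financial account: sale of domestic government bonds to non-residents 450.31, foreign purchases of equities on the domestic stock exchange 921.70, acquisition of a foreign subsidiary by a resident firm (outward FDI) 552.02; capital account: acquisition of foreign patents and trademarks (non-produced assets) 122.29, sale of embassy land to a foreign government 56.30.)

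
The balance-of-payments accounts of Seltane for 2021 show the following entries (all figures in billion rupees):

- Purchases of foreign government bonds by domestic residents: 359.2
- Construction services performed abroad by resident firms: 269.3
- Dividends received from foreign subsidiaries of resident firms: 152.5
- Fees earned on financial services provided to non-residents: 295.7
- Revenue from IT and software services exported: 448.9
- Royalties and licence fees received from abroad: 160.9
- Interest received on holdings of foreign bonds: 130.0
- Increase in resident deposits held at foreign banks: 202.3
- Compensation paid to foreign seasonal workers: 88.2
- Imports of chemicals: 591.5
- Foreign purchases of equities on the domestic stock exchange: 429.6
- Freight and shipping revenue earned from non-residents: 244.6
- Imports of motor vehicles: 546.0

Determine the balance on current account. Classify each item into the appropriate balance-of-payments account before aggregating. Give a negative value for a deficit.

476.2

Goods: -546.0 - 591.5 = -1137.5
Services: 448.9 + 244.6 + 269.3 + 295.7 + 160.9 = 1419.4
Primary income: -88.2 + 130.0 + 152.5 = 194.3
Current account = (-1137.5) + 1419.4 + 194.3 = 476.2
(Excluded from the current account — financial account: purchases of foreign government bonds by domestic residents 359.2, increase in resident deposits held at foreign banks 202.3, foreign purchases of equities on the domestic stock exchange 429.6.)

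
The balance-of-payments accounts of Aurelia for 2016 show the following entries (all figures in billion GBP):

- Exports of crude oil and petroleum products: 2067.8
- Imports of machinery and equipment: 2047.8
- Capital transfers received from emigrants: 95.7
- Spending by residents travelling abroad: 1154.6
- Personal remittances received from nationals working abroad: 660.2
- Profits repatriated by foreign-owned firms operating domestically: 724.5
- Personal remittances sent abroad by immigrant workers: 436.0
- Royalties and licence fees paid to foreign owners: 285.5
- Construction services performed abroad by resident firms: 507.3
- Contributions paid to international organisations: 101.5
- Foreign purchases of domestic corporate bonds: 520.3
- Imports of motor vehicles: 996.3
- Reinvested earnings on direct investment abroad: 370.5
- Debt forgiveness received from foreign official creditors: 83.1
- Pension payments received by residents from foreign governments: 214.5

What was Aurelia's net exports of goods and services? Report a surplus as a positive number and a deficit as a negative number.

-1909.1

Goods: 2067.8 - 2047.8 - 996.3 = -976.3
Services: 507.3 - 285.5 - 1154.6 = -932.8
Trade balance = -976.3 + (-932.8) = -1909.1
(Excluded from the trade balance — capital account: capital transfers received from emigrants 95.7, debt forgiveness received from foreign official creditors 83.1; secondary income: personal remittances received from nationals working abroad 660.2, personal remittances sent abroad by immigrant workers 436.0, contributions paid to international organisations 101.5, pension payments received by residents from foreign governments 214.5; primary income: profits repatriated by foreign-owned firms operating domestically 724.5, reinvested earnings on direct investment abroad 370.5; financial account: foreign purchases of domestic corporate bonds 520.3.)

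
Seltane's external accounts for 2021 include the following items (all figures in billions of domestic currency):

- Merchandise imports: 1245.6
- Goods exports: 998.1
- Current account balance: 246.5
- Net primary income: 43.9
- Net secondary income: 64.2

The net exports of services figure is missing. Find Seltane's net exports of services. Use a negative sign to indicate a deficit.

Current account = goods balance + services balance + net primary income + net secondary income
Sum of the known components = -139.4
Net exports of services = CA - (known components) = 246.5 - (-139.4) = 385.9

385.9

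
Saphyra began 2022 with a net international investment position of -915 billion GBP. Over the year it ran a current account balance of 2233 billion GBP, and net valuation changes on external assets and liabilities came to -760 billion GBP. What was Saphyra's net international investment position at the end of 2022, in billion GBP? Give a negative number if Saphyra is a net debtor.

558

Change in NIIP = current account + net valuation change = 2233 + (-760) = 1473
End-of-year NIIP = -915 + 1473 = 558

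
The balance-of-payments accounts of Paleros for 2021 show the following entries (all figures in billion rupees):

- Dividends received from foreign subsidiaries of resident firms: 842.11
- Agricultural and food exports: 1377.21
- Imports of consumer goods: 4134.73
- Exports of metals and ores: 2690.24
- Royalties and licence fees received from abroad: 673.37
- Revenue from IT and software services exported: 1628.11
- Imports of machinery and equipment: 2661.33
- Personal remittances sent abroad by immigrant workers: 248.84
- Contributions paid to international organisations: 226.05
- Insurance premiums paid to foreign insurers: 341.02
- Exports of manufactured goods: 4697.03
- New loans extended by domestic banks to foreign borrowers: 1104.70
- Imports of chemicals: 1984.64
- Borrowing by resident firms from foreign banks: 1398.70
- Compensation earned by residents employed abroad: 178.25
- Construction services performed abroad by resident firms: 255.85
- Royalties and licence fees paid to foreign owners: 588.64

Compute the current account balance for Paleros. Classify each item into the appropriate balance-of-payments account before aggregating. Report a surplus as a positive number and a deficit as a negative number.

2156.92

Goods: 2690.24 - 1984.64 + 4697.03 + 1377.21 - 4134.73 - 2661.33 = -16.22
Services: -588.64 - 341.02 + 1628.11 + 255.85 + 673.37 = 1627.67
Primary income: 842.11 + 178.25 = 1020.36
Secondary income: -226.05 - 248.84 = -474.89
Current account = (-16.22) + 1627.67 + 1020.36 + (-474.89) = 2156.92
(Excluded from the current account — financial account: new loans extended by domestic banks to foreign borrowers 1104.70, borrowing by resident firms from foreign banks 1398.70.)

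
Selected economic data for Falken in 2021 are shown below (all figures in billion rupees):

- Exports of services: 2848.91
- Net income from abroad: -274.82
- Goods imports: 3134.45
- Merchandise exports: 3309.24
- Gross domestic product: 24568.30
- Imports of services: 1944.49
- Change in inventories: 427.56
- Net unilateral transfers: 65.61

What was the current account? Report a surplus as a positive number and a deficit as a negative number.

870.00

Goods balance = 3309.24 - 3134.45 = 174.79
Services balance = 2848.91 - 1944.49 = 904.42
Trade balance (goods + services) = 174.79 + 904.42 = 1079.21
Net primary income = -274.82
Net secondary income = 65.61
Current account = 1079.21 + (-274.82) + 65.61 = 870.00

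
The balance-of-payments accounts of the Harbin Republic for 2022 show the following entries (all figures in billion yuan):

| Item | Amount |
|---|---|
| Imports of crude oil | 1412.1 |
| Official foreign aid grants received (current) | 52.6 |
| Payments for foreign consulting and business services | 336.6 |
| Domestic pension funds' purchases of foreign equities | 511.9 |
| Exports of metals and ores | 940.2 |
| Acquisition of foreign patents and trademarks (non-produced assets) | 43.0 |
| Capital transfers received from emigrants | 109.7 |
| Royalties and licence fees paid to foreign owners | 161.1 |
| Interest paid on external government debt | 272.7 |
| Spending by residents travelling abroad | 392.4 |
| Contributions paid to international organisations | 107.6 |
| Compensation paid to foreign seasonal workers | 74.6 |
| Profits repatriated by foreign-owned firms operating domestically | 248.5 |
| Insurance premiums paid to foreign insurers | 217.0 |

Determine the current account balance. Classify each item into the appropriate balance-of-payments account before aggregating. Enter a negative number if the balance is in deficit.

-2229.8

Goods: -1412.1 + 940.2 = -471.9
Services: -392.4 - 217.0 - 161.1 - 336.6 = -1107.1
Primary income: -272.7 - 74.6 - 248.5 = -595.8
Secondary income: 52.6 - 107.6 = -55.0
Current account = (-471.9) + (-1107.1) + (-595.8) + (-55.0) = -2229.8
(Excluded from the current account — financial account: domestic pension funds' purchases of foreign equities 511.9; capital account: acquisition of foreign patents and trademarks (non-produced assets) 43.0, capital transfers received from emigrants 109.7.)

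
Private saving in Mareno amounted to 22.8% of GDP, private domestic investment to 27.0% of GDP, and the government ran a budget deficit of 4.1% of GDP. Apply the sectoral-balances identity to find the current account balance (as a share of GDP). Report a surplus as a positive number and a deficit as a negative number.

By the sectoral-balances identity, CA = (S_private - I) + (T - G).
Private balance = 22.8 - 27.0 = -4.2
Government balance (T - G) = -4.1
CA = -4.2 + (-4.1) = -8.3

-8.3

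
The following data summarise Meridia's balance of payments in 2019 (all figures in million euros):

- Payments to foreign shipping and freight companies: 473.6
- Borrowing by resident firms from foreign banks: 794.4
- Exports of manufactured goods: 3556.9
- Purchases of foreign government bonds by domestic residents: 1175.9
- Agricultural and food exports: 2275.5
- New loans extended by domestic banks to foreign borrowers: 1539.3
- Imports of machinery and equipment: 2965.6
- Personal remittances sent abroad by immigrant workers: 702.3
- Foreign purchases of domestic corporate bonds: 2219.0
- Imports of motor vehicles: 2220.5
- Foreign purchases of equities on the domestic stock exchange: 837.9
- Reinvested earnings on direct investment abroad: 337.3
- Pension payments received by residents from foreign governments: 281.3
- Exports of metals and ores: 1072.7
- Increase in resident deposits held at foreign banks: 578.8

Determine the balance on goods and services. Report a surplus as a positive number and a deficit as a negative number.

1245.4

Goods: 3556.9 + 1072.7 - 2965.6 + 2275.5 - 2220.5 = 1719.0
Services: -473.6
Trade balance = 1719.0 + (-473.6) = 1245.4
(Excluded from the trade balance — financial account: borrowing by resident firms from foreign banks 794.4, purchases of foreign government bonds by domestic residents 1175.9, new loans extended by domestic banks to foreign borrowers 1539.3, foreign purchases of domestic corporate bonds 2219.0, foreign purchases of equities on the domestic stock exchange 837.9, increase in resident deposits held at foreign banks 578.8; secondary income: personal remittances sent abroad by immigrant workers 702.3, pension payments received by residents from foreign governments 281.3; primary income: reinvested earnings on direct investment abroad 337.3.)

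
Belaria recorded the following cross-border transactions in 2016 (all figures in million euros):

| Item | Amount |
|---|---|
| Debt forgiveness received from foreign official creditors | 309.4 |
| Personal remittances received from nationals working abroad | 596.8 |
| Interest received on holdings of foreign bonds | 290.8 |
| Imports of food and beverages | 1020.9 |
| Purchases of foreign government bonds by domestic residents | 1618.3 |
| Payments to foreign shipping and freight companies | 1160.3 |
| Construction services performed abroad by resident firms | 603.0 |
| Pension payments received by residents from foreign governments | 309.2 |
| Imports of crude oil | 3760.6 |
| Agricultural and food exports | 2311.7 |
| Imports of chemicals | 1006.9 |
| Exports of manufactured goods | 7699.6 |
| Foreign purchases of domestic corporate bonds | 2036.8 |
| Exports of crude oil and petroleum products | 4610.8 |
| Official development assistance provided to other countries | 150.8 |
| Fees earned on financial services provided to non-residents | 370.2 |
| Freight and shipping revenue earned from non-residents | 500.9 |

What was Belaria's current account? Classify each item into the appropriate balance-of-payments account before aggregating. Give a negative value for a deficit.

Goods: 2311.7 - 1020.9 - 3760.6 + 4610.8 - 1006.9 + 7699.6 = 8833.7
Services: -1160.3 + 500.9 + 370.2 + 603.0 = 313.8
Primary income: 290.8
Secondary income: 309.2 - 150.8 + 596.8 = 755.2
Current account = 8833.7 + 313.8 + 290.8 + 755.2 = 10193.5
(Excluded from the current account — capital account: debt forgiveness received from foreign official creditors 309.4; financial account: purchases of foreign government bonds by domestic residents 1618.3, foreign purchases of domestic corporate bonds 2036.8.)

10193.5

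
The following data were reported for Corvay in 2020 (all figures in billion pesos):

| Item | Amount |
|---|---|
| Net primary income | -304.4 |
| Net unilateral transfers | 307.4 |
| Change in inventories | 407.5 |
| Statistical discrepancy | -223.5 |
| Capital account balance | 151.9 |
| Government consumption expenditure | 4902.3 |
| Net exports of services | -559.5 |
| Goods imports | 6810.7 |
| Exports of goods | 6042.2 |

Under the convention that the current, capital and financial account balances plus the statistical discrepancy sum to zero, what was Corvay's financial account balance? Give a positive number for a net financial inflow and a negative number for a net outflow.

1396.6

Goods balance = 6042.2 - 6810.7 = -768.5
Services balance = -559.5
Trade balance (goods + services) = -768.5 + (-559.5) = -1328.0
Net primary income = -304.4
Net secondary income = 307.4
Current account = -1328.0 + (-304.4) + 307.4 = -1325.0
Financial account = -(-1325.0 + 151.9 + (-223.5)) = 1396.6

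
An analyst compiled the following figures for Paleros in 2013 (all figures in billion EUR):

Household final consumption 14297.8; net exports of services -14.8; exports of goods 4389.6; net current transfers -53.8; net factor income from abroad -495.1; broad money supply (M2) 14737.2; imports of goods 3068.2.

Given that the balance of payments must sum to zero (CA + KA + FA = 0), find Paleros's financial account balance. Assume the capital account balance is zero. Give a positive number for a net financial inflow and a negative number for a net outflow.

Goods balance = 4389.6 - 3068.2 = 1321.4
Services balance = -14.8
Trade balance (goods + services) = 1321.4 + (-14.8) = 1306.6
Net primary income = -495.1
Net secondary income = -53.8
Current account = 1306.6 + (-495.1) + (-53.8) = 757.7
Financial account = -(757.7) = -757.7

-757.7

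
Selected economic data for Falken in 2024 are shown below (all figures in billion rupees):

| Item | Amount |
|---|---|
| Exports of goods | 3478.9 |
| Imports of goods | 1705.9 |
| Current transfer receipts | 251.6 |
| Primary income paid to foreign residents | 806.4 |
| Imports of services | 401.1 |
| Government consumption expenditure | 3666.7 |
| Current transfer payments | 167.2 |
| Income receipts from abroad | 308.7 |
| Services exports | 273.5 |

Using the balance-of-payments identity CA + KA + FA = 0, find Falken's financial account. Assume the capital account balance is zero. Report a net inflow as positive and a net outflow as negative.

-1232.1

Goods balance = 3478.9 - 1705.9 = 1773.0
Services balance = 273.5 - 401.1 = -127.6
Trade balance (goods + services) = 1773.0 + (-127.6) = 1645.4
Net primary income = 308.7 - 806.4 = -497.7
Net secondary income = 251.6 - 167.2 = 84.4
Current account = 1645.4 + (-497.7) + 84.4 = 1232.1
Financial account = -(1232.1) = -1232.1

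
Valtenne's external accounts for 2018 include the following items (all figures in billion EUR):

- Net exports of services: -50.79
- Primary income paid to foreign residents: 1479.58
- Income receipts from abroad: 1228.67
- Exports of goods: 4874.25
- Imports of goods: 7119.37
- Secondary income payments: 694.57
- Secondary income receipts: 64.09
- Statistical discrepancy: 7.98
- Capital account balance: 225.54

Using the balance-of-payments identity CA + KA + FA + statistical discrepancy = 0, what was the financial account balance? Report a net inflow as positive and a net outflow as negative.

2943.78

Goods balance = 4874.25 - 7119.37 = -2245.12
Services balance = -50.79
Trade balance (goods + services) = -2245.12 + (-50.79) = -2295.91
Net primary income = 1228.67 - 1479.58 = -250.91
Net secondary income = 64.09 - 694.57 = -630.48
Current account = -2295.91 + (-250.91) + (-630.48) = -3177.30
Financial account = -(-3177.30 + 225.54 + 7.98) = 2943.78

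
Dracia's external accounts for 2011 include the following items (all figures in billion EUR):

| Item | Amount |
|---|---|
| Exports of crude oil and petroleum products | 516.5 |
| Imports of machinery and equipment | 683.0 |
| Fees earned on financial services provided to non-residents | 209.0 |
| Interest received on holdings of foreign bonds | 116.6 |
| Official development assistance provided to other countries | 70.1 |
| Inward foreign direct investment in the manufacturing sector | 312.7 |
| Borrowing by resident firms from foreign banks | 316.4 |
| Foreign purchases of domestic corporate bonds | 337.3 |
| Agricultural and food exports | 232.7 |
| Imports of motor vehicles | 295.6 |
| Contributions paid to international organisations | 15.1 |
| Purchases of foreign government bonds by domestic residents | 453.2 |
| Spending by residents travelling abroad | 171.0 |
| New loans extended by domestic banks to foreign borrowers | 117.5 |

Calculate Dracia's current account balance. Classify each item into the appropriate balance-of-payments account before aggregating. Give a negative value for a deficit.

Goods: -683.0 - 295.6 + 232.7 + 516.5 = -229.4
Services: 209.0 - 171.0 = 38.0
Primary income: 116.6
Secondary income: -70.1 - 15.1 = -85.2
Current account = (-229.4) + 38.0 + 116.6 + (-85.2) = -160.0
(Excluded from the current account — financial account: inward foreign direct investment in the manufacturing sector 312.7, borrowing by resident firms from foreign banks 316.4, foreign purchases of domestic corporate bonds 337.3, purchases of foreign government bonds by domestic residents 453.2, new loans extended by domestic banks to foreign borrowers 117.5.)

-160.0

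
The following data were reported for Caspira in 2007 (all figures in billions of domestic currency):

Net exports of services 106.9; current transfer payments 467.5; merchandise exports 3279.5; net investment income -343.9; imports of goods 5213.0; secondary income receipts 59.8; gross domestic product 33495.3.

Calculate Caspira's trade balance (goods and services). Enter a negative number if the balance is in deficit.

Goods balance = 3279.5 - 5213.0 = -1933.5
Services balance = 106.9
Trade balance (goods + services) = -1933.5 + 106.9 = -1826.6

-1826.6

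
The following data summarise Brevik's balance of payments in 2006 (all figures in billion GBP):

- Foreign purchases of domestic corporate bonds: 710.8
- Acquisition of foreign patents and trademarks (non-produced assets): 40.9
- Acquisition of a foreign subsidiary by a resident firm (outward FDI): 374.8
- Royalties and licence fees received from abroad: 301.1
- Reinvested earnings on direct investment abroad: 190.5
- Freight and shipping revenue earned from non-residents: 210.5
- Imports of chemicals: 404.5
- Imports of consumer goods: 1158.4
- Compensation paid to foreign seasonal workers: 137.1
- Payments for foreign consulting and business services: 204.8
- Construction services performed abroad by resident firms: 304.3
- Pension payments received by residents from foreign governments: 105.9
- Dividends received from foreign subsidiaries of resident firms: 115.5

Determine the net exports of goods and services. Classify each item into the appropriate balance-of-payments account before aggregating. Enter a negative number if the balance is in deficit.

Goods: -404.5 - 1158.4 = -1562.9
Services: 210.5 + 301.1 + 304.3 - 204.8 = 611.1
Trade balance = -1562.9 + 611.1 = -951.8
(Excluded from the trade balance — financial account: foreign purchases of domestic corporate bonds 710.8, acquisition of a foreign subsidiary by a resident firm (outward FDI) 374.8; capital account: acquisition of foreign patents and trademarks (non-produced assets) 40.9; primary income: reinvested earnings on direct investment abroad 190.5, compensation paid to foreign seasonal workers 137.1, dividends received from foreign subsidiaries of resident firms 115.5; secondary income: pension payments received by residents from foreign governments 105.9.)

-951.8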